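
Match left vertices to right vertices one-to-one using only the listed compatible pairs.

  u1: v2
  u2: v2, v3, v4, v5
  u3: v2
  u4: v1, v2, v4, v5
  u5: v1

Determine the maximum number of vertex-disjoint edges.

4

Unit-capacity flow: source→left, listed edges, right→sink; max matching = max flow.
Augmenting path u1→v2 (+1); matched 1.
Augmenting path u2→v3 (+1); matched 2.
Augmenting path u4→v1 (+1); matched 3.
Augmenting path u5→v1→u4→v4 (+1); matched 4.
No augmenting path remains; maximum matching = 4.
König certificate: {u2, u4, u5, v2} is a vertex cover of size 4 (every listed pair touches it), so no matching can be larger.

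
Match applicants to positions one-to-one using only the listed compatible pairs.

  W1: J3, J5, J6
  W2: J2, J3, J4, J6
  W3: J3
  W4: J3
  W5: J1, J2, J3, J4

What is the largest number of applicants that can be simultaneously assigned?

4

Unit-capacity flow: source→left, listed edges, right→sink; max matching = max flow.
Augmenting path W1→J3 (+1); matched 1.
Augmenting path W2→J2 (+1); matched 2.
Augmenting path W5→J1 (+1); matched 3.
Augmenting path W3→J3→W1→J5 (+1); matched 4.
No augmenting path remains; maximum matching = 4.
König certificate: {W1, W2, W5, J3} is a vertex cover of size 4 (every listed pair touches it), so no matching can be larger.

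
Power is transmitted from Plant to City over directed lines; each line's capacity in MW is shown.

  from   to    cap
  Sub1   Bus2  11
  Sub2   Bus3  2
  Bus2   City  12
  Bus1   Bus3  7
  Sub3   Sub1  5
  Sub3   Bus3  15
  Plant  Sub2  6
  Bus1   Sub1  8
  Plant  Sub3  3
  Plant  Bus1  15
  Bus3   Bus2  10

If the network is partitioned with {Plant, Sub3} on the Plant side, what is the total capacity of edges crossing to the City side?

Edges leaving {Plant, Sub3}: Plant→Bus1 (15), Plant→Sub2 (6), Sub3→Bus3 (15), Sub3→Sub1 (5).
Cut capacity = 15 + 6 + 15 + 5 = 41.

41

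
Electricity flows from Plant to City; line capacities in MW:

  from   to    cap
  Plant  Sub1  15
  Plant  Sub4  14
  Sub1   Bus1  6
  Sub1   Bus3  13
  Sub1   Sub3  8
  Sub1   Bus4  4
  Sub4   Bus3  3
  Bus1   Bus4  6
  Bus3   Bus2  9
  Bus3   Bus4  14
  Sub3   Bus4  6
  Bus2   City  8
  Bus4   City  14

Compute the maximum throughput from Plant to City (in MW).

18

Augment Plant→Sub1→Bus4→City: bottleneck 4, flow now 4.
Augment Plant→Sub1→Bus1→Bus4→City: bottleneck 6, flow now 10.
Augment Plant→Sub1→Bus3→Bus2→City: bottleneck 5, flow now 15.
Augment Plant→Sub4→Bus3→Bus2→City: bottleneck 3, flow now 18.
No augmenting path remains; maximum flow = 18.
In the residual graph, reachable from Plant: {Plant, Sub4}.
Min-cut edges: Plant→Sub1 (15), Sub4→Bus3 (3); capacity 15 + 3 = 18.
This cut is saturated, so no flow can exceed 18.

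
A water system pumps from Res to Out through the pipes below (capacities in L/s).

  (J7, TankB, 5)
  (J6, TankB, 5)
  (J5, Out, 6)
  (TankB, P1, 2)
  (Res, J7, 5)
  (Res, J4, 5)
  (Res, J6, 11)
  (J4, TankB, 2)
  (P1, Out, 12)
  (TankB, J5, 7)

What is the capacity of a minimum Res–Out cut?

Augment Res→J4→TankB→J5→Out: bottleneck 2, flow now 2.
Augment Res→J7→TankB→J5→Out: bottleneck 4, flow now 6.
Augment Res→J7→TankB→P1→Out: bottleneck 1, flow now 7.
Augment Res→J6→TankB→P1→Out: bottleneck 1, flow now 8.
No augmenting path remains; maximum flow = 8.
By max-flow min-cut, the minimum cut capacity equals the max flow.
In the residual graph, reachable from Res: {Res, J4, J7, J6, TankB, J5}.
Min-cut edges: TankB→P1 (2), J5→Out (6); capacity 2 + 6 = 8.

8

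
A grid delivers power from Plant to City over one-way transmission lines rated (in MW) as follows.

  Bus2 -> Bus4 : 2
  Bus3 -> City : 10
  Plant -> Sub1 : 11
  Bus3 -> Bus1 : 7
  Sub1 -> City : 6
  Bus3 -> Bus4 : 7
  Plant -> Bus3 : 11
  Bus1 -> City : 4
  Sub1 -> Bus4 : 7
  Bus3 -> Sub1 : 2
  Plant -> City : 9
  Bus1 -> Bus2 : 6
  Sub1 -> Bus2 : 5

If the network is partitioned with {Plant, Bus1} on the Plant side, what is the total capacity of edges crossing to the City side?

41

Edges leaving {Plant, Bus1}: Plant→Bus3 (11), Plant→Sub1 (11), Plant→City (9), Bus1→Bus2 (6), Bus1→City (4).
Cut capacity = 11 + 11 + 9 + 6 + 4 = 41.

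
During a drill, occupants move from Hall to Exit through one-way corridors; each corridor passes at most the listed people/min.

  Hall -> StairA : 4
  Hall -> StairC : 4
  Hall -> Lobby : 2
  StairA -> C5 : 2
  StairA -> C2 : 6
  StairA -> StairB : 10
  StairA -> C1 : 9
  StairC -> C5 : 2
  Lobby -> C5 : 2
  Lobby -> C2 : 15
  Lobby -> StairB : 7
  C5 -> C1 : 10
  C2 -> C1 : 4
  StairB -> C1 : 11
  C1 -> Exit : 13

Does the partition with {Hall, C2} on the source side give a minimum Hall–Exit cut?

No — its capacity is 14, but the minimum cut has capacity 8.

Given cut capacity: 4 + 4 + 2 + 4 = 14.
Augment Hall→StairA→C1→Exit: bottleneck 4, flow now 4.
Augment Hall→StairC→C5→C1→Exit: bottleneck 2, flow now 6.
Augment Hall→Lobby→C5→C1→Exit: bottleneck 2, flow now 8.
No augmenting path remains; maximum flow = 8.
In the residual graph, reachable from Hall: {Hall, StairC}.
Min-cut edges: Hall→StairA (4), Hall→Lobby (2), StairC→C5 (2); capacity 4 + 2 + 2 = 8.
Cut capacity 14 exceeds the max flow 8, so it is not minimum.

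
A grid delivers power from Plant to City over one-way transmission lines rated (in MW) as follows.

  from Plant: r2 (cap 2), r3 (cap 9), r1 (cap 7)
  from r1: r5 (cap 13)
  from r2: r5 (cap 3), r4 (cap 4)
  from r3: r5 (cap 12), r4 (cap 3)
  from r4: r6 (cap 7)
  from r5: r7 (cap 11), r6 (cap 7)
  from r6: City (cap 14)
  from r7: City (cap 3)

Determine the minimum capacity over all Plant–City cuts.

Augment Plant→r1→r5→r6→City: bottleneck 7, flow now 7.
Augment Plant→r2→r4→r6→City: bottleneck 2, flow now 9.
Augment Plant→r3→r4→r6→City: bottleneck 3, flow now 12.
Augment Plant→r3→r5→r7→City: bottleneck 3, flow now 15.
No augmenting path remains; maximum flow = 15.
By max-flow min-cut, the minimum cut capacity equals the max flow.
In the residual graph, reachable from Plant: {Plant, r1, r3, r5, r7}.
Min-cut edges: Plant→r2 (2), r3→r4 (3), r5→r6 (7), r7→City (3); capacity 2 + 3 + 7 + 3 = 15.

15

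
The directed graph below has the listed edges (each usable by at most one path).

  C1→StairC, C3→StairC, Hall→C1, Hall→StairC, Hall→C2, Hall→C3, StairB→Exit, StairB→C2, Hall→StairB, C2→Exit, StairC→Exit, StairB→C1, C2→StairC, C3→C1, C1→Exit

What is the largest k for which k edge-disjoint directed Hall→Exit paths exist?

4

Assign every edge capacity 1; by Menger, the answer equals the max flow.
Path Hall→StairB→Exit (+1); total 1.
Path Hall→C2→Exit (+1); total 2.
Path Hall→C1→Exit (+1); total 3.
Path Hall→StairC→Exit (+1); total 4.
No residual Hall→Exit path; max flow = 4.
Certifying cut of size 4: {C1→Exit, Hall→C2, Hall→StairB, StairC→Exit}.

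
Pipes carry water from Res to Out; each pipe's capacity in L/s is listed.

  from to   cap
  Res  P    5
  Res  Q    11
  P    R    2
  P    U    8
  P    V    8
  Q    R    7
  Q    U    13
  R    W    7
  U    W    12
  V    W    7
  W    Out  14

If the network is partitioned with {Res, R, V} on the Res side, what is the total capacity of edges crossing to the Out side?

30

Edges leaving {Res, R, V}: Res→P (5), Res→Q (11), R→W (7), V→W (7).
Cut capacity = 5 + 11 + 7 + 7 = 30.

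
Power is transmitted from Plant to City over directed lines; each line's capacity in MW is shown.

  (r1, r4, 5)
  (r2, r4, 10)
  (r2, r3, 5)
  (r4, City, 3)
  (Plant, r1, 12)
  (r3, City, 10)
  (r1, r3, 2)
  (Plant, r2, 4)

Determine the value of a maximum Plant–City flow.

Augment Plant→r1→r3→City: bottleneck 2, flow now 2.
Augment Plant→r1→r4→City: bottleneck 3, flow now 5.
Augment Plant→r2→r3→City: bottleneck 4, flow now 9.
No augmenting path remains; maximum flow = 9.
In the residual graph, reachable from Plant: {Plant, r1, r4}.
Min-cut edges: Plant→r2 (4), r1→r3 (2), r4→City (3); capacity 4 + 2 + 3 = 9.
This cut is saturated, so no flow can exceed 9.

9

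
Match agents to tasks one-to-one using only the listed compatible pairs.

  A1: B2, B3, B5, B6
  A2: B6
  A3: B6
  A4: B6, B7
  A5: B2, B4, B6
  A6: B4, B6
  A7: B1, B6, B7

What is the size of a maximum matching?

Unit-capacity flow: source→left, listed edges, right→sink; max matching = max flow.
Augmenting path A1→B2 (+1); matched 1.
Augmenting path A2→B6 (+1); matched 2.
Augmenting path A4→B7 (+1); matched 3.
Augmenting path A5→B4 (+1); matched 4.
Augmenting path A7→B1 (+1); matched 5.
Augmenting path A6→B4→A5→B2→A1→B3 (+1); matched 6.
No augmenting path remains; maximum matching = 6.
König certificate: {A1, A4, A5, A6, A7, B6} is a vertex cover of size 6 (every listed pair touches it), so no matching can be larger.

6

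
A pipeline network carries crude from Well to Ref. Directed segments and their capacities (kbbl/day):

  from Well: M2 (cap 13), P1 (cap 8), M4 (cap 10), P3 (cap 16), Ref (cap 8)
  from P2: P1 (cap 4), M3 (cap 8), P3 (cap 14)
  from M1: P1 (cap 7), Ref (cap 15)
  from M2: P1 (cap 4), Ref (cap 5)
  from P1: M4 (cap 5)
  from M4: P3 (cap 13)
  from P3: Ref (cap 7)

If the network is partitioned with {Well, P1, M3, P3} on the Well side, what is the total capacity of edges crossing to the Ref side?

Edges leaving {Well, P1, M3, P3}: Well→M2 (13), Well→M4 (10), Well→Ref (8), P1→M4 (5), P3→Ref (7).
Cut capacity = 13 + 10 + 8 + 5 + 7 = 43.

43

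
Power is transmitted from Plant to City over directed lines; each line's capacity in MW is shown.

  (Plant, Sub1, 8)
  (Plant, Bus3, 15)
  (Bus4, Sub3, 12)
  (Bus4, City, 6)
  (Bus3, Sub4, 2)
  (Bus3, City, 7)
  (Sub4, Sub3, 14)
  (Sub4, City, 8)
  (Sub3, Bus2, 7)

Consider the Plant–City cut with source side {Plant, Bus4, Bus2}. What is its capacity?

41

Edges leaving {Plant, Bus4, Bus2}: Plant→Sub1 (8), Plant→Bus3 (15), Bus4→Sub3 (12), Bus4→City (6).
Cut capacity = 8 + 15 + 12 + 6 = 41.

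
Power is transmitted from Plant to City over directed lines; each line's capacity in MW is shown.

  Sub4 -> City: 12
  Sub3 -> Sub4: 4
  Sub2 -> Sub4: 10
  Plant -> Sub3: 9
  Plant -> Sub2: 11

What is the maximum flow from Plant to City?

Augment Plant→Sub2→Sub4→City: bottleneck 10, flow now 10.
Augment Plant→Sub3→Sub4→City: bottleneck 2, flow now 12.
No augmenting path remains; maximum flow = 12.
In the residual graph, reachable from Plant: {Plant, Sub2, Sub3, Sub4}.
Min-cut edges: Sub4→City (12); capacity 12 = 12.
This cut is saturated, so no flow can exceed 12.

12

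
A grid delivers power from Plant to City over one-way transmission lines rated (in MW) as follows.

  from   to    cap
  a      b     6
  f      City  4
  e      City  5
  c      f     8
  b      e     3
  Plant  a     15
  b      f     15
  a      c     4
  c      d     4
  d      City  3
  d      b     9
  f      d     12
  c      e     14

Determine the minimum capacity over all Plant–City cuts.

10

Augment Plant→a→b→e→City: bottleneck 3, flow now 3.
Augment Plant→a→b→f→City: bottleneck 3, flow now 6.
Augment Plant→a→c→d→City: bottleneck 3, flow now 9.
Augment Plant→a→c→e→City: bottleneck 1, flow now 10.
No augmenting path remains; maximum flow = 10.
By max-flow min-cut, the minimum cut capacity equals the max flow.
In the residual graph, reachable from Plant: {Plant, a}.
Min-cut edges: a→b (6), a→c (4); capacity 6 + 4 = 10.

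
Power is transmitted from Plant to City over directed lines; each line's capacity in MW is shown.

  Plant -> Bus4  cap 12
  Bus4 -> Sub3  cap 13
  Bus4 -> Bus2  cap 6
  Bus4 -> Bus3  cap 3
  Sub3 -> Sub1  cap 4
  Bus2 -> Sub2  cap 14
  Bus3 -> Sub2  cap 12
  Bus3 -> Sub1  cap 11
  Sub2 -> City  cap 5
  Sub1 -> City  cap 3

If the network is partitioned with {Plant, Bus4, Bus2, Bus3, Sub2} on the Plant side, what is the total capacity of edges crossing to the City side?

Edges leaving {Plant, Bus4, Bus2, Bus3, Sub2}: Bus4→Sub3 (13), Bus3→Sub1 (11), Sub2→City (5).
Cut capacity = 13 + 11 + 5 = 29.

29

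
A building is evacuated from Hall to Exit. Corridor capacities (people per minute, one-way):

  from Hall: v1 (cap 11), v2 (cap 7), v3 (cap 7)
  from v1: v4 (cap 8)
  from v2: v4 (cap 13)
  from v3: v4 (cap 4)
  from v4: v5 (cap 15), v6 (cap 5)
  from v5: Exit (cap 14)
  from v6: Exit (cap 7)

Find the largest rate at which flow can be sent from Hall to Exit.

19

Augment Hall→v1→v4→v5→Exit: bottleneck 8, flow now 8.
Augment Hall→v2→v4→v5→Exit: bottleneck 6, flow now 14.
Augment Hall→v2→v4→v6→Exit: bottleneck 1, flow now 15.
Augment Hall→v3→v4→v6→Exit: bottleneck 4, flow now 19.
No augmenting path remains; maximum flow = 19.
In the residual graph, reachable from Hall: {Hall, v1, v3}.
Min-cut edges: Hall→v2 (7), v1→v4 (8), v3→v4 (4); capacity 7 + 8 + 4 = 19.
This cut is saturated, so no flow can exceed 19.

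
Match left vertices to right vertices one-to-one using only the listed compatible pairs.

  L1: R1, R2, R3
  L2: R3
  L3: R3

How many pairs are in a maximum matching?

2

Unit-capacity flow: source→left, listed edges, right→sink; max matching = max flow.
Augmenting path L1→R1 (+1); matched 1.
Augmenting path L2→R3 (+1); matched 2.
No augmenting path remains; maximum matching = 2.
König certificate: {L1, R3} is a vertex cover of size 2 (every listed pair touches it), so no matching can be larger.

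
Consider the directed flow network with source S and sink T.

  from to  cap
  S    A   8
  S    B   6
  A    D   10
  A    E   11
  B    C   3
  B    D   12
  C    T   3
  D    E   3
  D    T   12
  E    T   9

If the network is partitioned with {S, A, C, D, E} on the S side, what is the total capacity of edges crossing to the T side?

Edges leaving {S, A, C, D, E}: S→B (6), C→T (3), D→T (12), E→T (9).
Cut capacity = 6 + 3 + 12 + 9 = 30.

30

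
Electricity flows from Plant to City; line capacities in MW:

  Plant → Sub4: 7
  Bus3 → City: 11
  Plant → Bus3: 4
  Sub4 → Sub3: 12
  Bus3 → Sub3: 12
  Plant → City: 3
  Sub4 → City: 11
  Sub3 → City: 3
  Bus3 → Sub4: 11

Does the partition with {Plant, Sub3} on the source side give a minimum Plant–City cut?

No — its capacity is 17, but the minimum cut has capacity 14.

Given cut capacity: 4 + 7 + 3 + 3 = 17.
Augment Plant→City: bottleneck 3, flow now 3.
Augment Plant→Bus3→City: bottleneck 4, flow now 7.
Augment Plant→Sub4→City: bottleneck 7, flow now 14.
No augmenting path remains; maximum flow = 14.
In the residual graph, reachable from Plant: {Plant}.
Min-cut edges: Plant→Bus3 (4), Plant→Sub4 (7), Plant→City (3); capacity 4 + 7 + 3 = 14.
Cut capacity 17 exceeds the max flow 14, so it is not minimum.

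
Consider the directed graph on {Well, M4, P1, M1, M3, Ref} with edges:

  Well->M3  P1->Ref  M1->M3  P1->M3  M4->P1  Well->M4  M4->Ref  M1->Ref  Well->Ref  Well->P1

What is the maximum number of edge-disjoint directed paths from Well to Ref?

Assign every edge capacity 1; by Menger, the answer equals the max flow.
Path Well→Ref (+1); total 1.
Path Well→M4→Ref (+1); total 2.
Path Well→P1→Ref (+1); total 3.
No residual Well→Ref path; max flow = 3.
Certifying cut of size 3: {Well→M4, Well→P1, Well→Ref}.

3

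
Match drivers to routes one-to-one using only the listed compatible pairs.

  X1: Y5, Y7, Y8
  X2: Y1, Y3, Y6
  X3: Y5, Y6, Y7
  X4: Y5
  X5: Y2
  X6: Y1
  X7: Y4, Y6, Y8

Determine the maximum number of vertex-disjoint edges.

7

Unit-capacity flow: source→left, listed edges, right→sink; max matching = max flow.
Augmenting path X1→Y5 (+1); matched 1.
Augmenting path X2→Y1 (+1); matched 2.
Augmenting path X3→Y6 (+1); matched 3.
Augmenting path X5→Y2 (+1); matched 4.
Augmenting path X7→Y4 (+1); matched 5.
Augmenting path X4→Y5→X1→Y7 (+1); matched 6.
Augmenting path X6→Y1→X2→Y3 (+1); matched 7.
No augmenting path remains; maximum matching = 7.
König certificate: {X1, X2, X3, X4, X5, X6, X7} is a vertex cover of size 7 (every listed pair touches it), so no matching can be larger.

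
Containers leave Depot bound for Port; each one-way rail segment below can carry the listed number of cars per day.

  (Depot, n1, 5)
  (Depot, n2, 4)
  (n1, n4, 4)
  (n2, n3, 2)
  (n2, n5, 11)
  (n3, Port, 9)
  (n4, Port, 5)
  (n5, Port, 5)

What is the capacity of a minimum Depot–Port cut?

8

Augment Depot→n1→n4→Port: bottleneck 4, flow now 4.
Augment Depot→n2→n3→Port: bottleneck 2, flow now 6.
Augment Depot→n2→n5→Port: bottleneck 2, flow now 8.
No augmenting path remains; maximum flow = 8.
By max-flow min-cut, the minimum cut capacity equals the max flow.
In the residual graph, reachable from Depot: {Depot, n1}.
Min-cut edges: Depot→n2 (4), n1→n4 (4); capacity 4 + 4 = 8.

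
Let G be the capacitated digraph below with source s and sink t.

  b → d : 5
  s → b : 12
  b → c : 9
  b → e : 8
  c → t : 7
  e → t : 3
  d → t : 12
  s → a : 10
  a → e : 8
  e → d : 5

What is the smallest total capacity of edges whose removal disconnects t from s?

20

Augment s→a→e→t: bottleneck 3, flow now 3.
Augment s→b→c→t: bottleneck 7, flow now 10.
Augment s→b→d→t: bottleneck 5, flow now 15.
Augment s→a→e→d→t: bottleneck 5, flow now 20.
No augmenting path remains; maximum flow = 20.
By max-flow min-cut, the minimum cut capacity equals the max flow.
In the residual graph, reachable from s: {s, a}.
Min-cut edges: s→b (12), a→e (8); capacity 12 + 8 = 20.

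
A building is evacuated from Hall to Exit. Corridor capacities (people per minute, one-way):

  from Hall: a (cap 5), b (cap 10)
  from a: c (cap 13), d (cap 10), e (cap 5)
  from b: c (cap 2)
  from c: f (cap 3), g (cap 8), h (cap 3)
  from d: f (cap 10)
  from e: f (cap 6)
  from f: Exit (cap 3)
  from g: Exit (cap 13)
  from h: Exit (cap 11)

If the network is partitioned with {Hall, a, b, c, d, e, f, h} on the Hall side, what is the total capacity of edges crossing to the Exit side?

Edges leaving {Hall, a, b, c, d, e, f, h}: c→g (8), f→Exit (3), h→Exit (11).
Cut capacity = 8 + 3 + 11 = 22.

22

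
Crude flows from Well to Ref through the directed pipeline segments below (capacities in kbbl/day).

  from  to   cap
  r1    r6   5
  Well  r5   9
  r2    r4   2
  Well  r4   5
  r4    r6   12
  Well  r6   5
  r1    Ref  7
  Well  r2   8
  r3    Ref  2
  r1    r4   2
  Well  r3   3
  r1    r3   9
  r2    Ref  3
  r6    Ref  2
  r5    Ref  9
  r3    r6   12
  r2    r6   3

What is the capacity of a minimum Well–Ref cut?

16

Augment Well→r2→Ref: bottleneck 3, flow now 3.
Augment Well→r3→Ref: bottleneck 2, flow now 5.
Augment Well→r5→Ref: bottleneck 9, flow now 14.
Augment Well→r6→Ref: bottleneck 2, flow now 16.
No augmenting path remains; maximum flow = 16.
By max-flow min-cut, the minimum cut capacity equals the max flow.
In the residual graph, reachable from Well: {Well, r2, r3, r4, r6}.
Min-cut edges: Well→r5 (9), r2→Ref (3), r3→Ref (2), r6→Ref (2); capacity 9 + 3 + 2 + 2 = 16.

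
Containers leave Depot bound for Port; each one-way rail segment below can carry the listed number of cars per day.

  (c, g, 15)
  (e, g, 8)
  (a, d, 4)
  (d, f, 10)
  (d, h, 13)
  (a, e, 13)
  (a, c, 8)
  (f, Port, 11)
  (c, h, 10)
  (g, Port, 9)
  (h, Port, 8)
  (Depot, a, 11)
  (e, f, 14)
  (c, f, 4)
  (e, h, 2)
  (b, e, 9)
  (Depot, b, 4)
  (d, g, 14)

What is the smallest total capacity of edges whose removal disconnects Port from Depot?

Augment Depot→a→c→f→Port: bottleneck 4, flow now 4.
Augment Depot→a→c→g→Port: bottleneck 4, flow now 8.
Augment Depot→a→d→f→Port: bottleneck 3, flow now 11.
Augment Depot→b→e→f→Port: bottleneck 4, flow now 15.
No augmenting path remains; maximum flow = 15.
By max-flow min-cut, the minimum cut capacity equals the max flow.
In the residual graph, reachable from Depot: {Depot}.
Min-cut edges: Depot→a (11), Depot→b (4); capacity 11 + 4 = 15.

15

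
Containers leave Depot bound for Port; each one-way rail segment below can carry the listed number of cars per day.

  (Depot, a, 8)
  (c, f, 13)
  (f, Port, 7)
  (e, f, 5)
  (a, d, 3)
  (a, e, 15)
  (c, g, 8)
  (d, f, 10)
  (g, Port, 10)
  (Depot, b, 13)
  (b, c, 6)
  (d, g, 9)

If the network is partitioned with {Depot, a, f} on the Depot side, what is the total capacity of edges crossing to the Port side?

Edges leaving {Depot, a, f}: Depot→b (13), a→d (3), a→e (15), f→Port (7).
Cut capacity = 13 + 3 + 15 + 7 = 38.

38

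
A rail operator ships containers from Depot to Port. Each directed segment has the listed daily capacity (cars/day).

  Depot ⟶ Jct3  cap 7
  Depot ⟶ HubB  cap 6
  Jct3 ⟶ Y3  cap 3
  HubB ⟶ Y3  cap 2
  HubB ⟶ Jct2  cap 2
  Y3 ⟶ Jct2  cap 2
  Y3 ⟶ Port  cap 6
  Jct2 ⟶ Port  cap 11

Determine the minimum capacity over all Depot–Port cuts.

Augment Depot→Jct3→Y3→Port: bottleneck 3, flow now 3.
Augment Depot→HubB→Y3→Port: bottleneck 2, flow now 5.
Augment Depot→HubB→Jct2→Port: bottleneck 2, flow now 7.
No augmenting path remains; maximum flow = 7.
By max-flow min-cut, the minimum cut capacity equals the max flow.
In the residual graph, reachable from Depot: {Depot, Jct3, HubB}.
Min-cut edges: Jct3→Y3 (3), HubB→Y3 (2), HubB→Jct2 (2); capacity 3 + 2 + 2 = 7.

7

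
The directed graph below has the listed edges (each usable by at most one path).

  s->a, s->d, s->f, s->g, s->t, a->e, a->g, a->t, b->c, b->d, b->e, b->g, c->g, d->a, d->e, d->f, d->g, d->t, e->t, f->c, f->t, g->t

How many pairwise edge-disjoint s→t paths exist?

5

Assign every edge capacity 1; by Menger, the answer equals the max flow.
Path s→t (+1); total 1.
Path s→a→t (+1); total 2.
Path s→d→t (+1); total 3.
Path s→f→t (+1); total 4.
Path s→g→t (+1); total 5.
No residual s→t path; max flow = 5.
Certifying cut of size 5: {s→a, s→d, s→f, s→g, s→t}.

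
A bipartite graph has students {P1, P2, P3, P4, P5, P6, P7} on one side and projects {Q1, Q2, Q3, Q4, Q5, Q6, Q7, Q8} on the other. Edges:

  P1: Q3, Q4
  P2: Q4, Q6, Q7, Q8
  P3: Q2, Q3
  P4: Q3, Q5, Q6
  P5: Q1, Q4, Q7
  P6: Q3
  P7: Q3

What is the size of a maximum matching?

6

Unit-capacity flow: source→left, listed edges, right→sink; max matching = max flow.
Augmenting path P1→Q3 (+1); matched 1.
Augmenting path P2→Q4 (+1); matched 2.
Augmenting path P3→Q2 (+1); matched 3.
Augmenting path P4→Q5 (+1); matched 4.
Augmenting path P5→Q1 (+1); matched 5.
Augmenting path P6→Q3→P1→Q4→P2→Q6 (+1); matched 6.
No augmenting path remains; maximum matching = 6.
König certificate: {P1, P2, P3, P4, P5, Q3} is a vertex cover of size 6 (every listed pair touches it), so no matching can be larger.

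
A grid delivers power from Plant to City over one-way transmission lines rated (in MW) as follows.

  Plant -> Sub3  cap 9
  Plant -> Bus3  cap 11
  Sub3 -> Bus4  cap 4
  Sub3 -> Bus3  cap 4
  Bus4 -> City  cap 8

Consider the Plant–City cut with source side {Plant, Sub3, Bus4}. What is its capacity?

Edges leaving {Plant, Sub3, Bus4}: Plant→Bus3 (11), Sub3→Bus3 (4), Bus4→City (8).
Cut capacity = 11 + 4 + 8 = 23.

23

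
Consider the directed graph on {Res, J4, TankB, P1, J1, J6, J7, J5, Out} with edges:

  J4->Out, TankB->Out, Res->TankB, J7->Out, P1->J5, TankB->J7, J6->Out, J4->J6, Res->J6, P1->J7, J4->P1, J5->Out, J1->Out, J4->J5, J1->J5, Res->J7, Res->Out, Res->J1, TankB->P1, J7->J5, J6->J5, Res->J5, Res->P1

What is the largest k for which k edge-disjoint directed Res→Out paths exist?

6

Assign every edge capacity 1; by Menger, the answer equals the max flow.
Path Res→Out (+1); total 1.
Path Res→TankB→Out (+1); total 2.
Path Res→J1→Out (+1); total 3.
Path Res→J6→Out (+1); total 4.
Path Res→J7→Out (+1); total 5.
Path Res→J5→Out (+1); total 6.
No residual Res→Out path; max flow = 6.
Certifying cut of size 6: {J5→Out, J7→Out, Res→J1, Res→J6, Res→Out, Res→TankB}.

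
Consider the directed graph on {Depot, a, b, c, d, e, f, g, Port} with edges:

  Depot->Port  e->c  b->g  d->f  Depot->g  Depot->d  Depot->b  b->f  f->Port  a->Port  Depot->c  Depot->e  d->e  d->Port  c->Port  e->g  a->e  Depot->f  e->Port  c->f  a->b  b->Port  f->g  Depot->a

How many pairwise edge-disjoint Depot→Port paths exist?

Assign every edge capacity 1; by Menger, the answer equals the max flow.
Path Depot→Port (+1); total 1.
Path Depot→a→Port (+1); total 2.
Path Depot→b→Port (+1); total 3.
Path Depot→c→Port (+1); total 4.
Path Depot→d→Port (+1); total 5.
Path Depot→e→Port (+1); total 6.
Path Depot→f→Port (+1); total 7.
No residual Depot→Port path; max flow = 7.
Certifying cut of size 7: {Depot→Port, Depot→a, Depot→b, Depot→c, Depot→d, Depot→e, Depot→f}.

7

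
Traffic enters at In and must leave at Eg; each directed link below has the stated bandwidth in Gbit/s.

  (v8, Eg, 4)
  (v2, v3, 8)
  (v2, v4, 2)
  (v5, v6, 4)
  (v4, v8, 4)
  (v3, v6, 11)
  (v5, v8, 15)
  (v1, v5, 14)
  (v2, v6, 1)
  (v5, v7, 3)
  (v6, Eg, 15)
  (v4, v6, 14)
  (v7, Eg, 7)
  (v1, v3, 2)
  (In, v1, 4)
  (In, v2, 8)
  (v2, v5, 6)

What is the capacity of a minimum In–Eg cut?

Augment In→v2→v6→Eg: bottleneck 1, flow now 1.
Augment In→v1→v3→v6→Eg: bottleneck 2, flow now 3.
Augment In→v1→v5→v6→Eg: bottleneck 2, flow now 5.
Augment In→v2→v3→v6→Eg: bottleneck 7, flow now 12.
No augmenting path remains; maximum flow = 12.
By max-flow min-cut, the minimum cut capacity equals the max flow.
In the residual graph, reachable from In: {In}.
Min-cut edges: In→v1 (4), In→v2 (8); capacity 4 + 8 = 12.

12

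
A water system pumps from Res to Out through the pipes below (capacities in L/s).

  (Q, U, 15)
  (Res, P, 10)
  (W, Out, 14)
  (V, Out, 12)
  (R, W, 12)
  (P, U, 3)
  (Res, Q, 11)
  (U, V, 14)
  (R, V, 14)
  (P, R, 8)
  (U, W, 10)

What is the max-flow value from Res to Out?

Augment Res→P→R→V→Out: bottleneck 8, flow now 8.
Augment Res→P→U→V→Out: bottleneck 2, flow now 10.
Augment Res→Q→U→V→Out: bottleneck 2, flow now 12.
Augment Res→Q→U→W→Out: bottleneck 9, flow now 21.
No augmenting path remains; maximum flow = 21.
In the residual graph, reachable from Res: {Res}.
Min-cut edges: Res→P (10), Res→Q (11); capacity 10 + 11 = 21.
This cut is saturated, so no flow can exceed 21.

21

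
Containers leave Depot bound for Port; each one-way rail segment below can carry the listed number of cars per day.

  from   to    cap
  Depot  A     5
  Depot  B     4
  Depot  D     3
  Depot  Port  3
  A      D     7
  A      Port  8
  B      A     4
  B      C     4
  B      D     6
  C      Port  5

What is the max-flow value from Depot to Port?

12

Augment Depot→Port: bottleneck 3, flow now 3.
Augment Depot→A→Port: bottleneck 5, flow now 8.
Augment Depot→B→A→Port: bottleneck 3, flow now 11.
Augment Depot→B→C→Port: bottleneck 1, flow now 12.
No augmenting path remains; maximum flow = 12.
In the residual graph, reachable from Depot: {Depot, D}.
Min-cut edges: Depot→A (5), Depot→B (4), Depot→Port (3); capacity 5 + 4 + 3 = 12.
This cut is saturated, so no flow can exceed 12.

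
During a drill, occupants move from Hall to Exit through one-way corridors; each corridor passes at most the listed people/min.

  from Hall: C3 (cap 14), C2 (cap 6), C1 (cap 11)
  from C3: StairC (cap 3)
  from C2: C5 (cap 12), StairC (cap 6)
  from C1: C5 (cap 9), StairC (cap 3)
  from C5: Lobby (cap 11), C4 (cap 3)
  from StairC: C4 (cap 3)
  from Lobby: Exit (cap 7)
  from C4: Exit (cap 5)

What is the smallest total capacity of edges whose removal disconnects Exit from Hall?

12

Augment Hall→C3→StairC→C4→Exit: bottleneck 3, flow now 3.
Augment Hall→C2→C5→Lobby→Exit: bottleneck 6, flow now 9.
Augment Hall→C1→C5→Lobby→Exit: bottleneck 1, flow now 10.
Augment Hall→C1→C5→C4→Exit: bottleneck 2, flow now 12.
No augmenting path remains; maximum flow = 12.
By max-flow min-cut, the minimum cut capacity equals the max flow.
In the residual graph, reachable from Hall: {Hall, C3, C2, C1, C5, StairC, Lobby, C4}.
Min-cut edges: Lobby→Exit (7), C4→Exit (5); capacity 7 + 5 = 12.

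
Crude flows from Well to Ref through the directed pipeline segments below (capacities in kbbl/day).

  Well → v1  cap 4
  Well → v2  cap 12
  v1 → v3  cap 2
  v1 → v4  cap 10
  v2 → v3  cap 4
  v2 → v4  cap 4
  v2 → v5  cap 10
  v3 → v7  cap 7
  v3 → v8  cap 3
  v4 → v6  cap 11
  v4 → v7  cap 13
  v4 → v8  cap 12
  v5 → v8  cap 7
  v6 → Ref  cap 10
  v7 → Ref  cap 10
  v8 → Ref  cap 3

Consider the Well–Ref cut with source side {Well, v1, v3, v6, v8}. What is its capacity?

Edges leaving {Well, v1, v3, v6, v8}: Well→v2 (12), v1→v4 (10), v3→v7 (7), v6→Ref (10), v8→Ref (3).
Cut capacity = 12 + 10 + 7 + 10 + 3 = 42.

42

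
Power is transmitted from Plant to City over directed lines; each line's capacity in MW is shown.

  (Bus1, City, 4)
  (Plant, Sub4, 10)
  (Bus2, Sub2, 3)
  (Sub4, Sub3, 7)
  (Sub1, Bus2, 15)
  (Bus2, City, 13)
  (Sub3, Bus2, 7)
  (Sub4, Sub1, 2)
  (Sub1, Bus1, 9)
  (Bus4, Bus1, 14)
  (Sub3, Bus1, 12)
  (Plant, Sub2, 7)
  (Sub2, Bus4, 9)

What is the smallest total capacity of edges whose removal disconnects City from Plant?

Augment Plant→Sub4→Sub3→Bus1→City: bottleneck 4, flow now 4.
Augment Plant→Sub4→Sub3→Bus2→City: bottleneck 3, flow now 7.
Augment Plant→Sub4→Sub1→Bus2→City: bottleneck 2, flow now 9.
Augment Plant→Sub2→Bus4→Bus1→Sub3→Bus2→City: bottleneck 4, flow now 13. (uses reverse residual edge)
No augmenting path remains; maximum flow = 13.
By max-flow min-cut, the minimum cut capacity equals the max flow.
In the residual graph, reachable from Plant: {Plant, Sub4, Sub2, Bus4, Bus1}.
Min-cut edges: Sub4→Sub3 (7), Sub4→Sub1 (2), Bus1→City (4); capacity 7 + 2 + 4 = 13.

13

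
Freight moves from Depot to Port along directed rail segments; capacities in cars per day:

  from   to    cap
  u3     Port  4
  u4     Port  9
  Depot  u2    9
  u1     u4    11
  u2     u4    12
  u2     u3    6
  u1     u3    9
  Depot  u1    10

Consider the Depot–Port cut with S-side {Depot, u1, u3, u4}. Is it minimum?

Given cut capacity: 9 + 4 + 9 = 22.
Augment Depot→u1→u3→Port: bottleneck 4, flow now 4.
Augment Depot→u1→u4→Port: bottleneck 6, flow now 10.
Augment Depot→u2→u4→Port: bottleneck 3, flow now 13.
No augmenting path remains; maximum flow = 13.
In the residual graph, reachable from Depot: {Depot, u1, u2, u3, u4}.
Min-cut edges: u3→Port (4), u4→Port (9); capacity 4 + 9 = 13.
Cut capacity 22 exceeds the max flow 13, so it is not minimum.

No — its capacity is 22, but the minimum cut has capacity 13.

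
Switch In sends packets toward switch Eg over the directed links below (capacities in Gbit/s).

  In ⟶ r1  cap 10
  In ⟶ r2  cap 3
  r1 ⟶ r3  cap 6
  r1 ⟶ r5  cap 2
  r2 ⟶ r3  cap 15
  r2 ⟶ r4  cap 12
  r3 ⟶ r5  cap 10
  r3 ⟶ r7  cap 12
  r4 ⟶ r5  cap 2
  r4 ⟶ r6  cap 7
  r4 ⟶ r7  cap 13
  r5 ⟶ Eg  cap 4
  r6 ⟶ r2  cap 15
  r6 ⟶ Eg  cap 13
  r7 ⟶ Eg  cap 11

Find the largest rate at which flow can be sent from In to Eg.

11

Augment In→r1→r5→Eg: bottleneck 2, flow now 2.
Augment In→r1→r3→r5→Eg: bottleneck 2, flow now 4.
Augment In→r1→r3→r7→Eg: bottleneck 4, flow now 8.
Augment In→r2→r3→r7→Eg: bottleneck 3, flow now 11.
No augmenting path remains; maximum flow = 11.
In the residual graph, reachable from In: {In, r1}.
Min-cut edges: In→r2 (3), r1→r3 (6), r1→r5 (2); capacity 3 + 6 + 2 = 11.
This cut is saturated, so no flow can exceed 11.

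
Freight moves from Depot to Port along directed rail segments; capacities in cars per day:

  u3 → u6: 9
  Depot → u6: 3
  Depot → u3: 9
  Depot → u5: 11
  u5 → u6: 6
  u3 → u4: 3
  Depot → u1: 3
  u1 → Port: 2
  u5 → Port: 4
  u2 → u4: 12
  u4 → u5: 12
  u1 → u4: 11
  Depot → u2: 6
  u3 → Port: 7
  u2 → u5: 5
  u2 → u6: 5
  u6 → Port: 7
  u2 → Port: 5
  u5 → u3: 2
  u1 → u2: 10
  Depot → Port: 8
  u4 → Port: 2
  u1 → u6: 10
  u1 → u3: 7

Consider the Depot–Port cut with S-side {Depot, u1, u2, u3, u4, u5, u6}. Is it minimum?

Yes — it is a minimum cut (capacity 35).

Given cut capacity: 8 + 2 + 5 + 7 + 2 + 4 + 7 = 35.
Augment Depot→Port: bottleneck 8, flow now 8.
Augment Depot→u1→Port: bottleneck 2, flow now 10.
Augment Depot→u2→Port: bottleneck 5, flow now 15.
Augment Depot→u3→Port: bottleneck 7, flow now 22.
Augment Depot→u5→Port: bottleneck 4, flow now 26.
Augment Depot→u6→Port: bottleneck 3, flow now 29.
Augment Depot→u1→u4→Port: bottleneck 1, flow now 30.
Augment Depot→u2→u4→Port: bottleneck 1, flow now 31.
Augment Depot→u3→u6→Port: bottleneck 2, flow now 33.
Augment Depot→u5→u6→Port: bottleneck 2, flow now 35.
No augmenting path remains; maximum flow = 35.
Cut capacity 35 equals the max flow, so it is a minimum cut.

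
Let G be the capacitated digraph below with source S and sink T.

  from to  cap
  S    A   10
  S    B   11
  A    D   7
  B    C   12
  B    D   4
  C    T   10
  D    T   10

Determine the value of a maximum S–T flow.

18

Augment S→A→D→T: bottleneck 7, flow now 7.
Augment S→B→C→T: bottleneck 10, flow now 17.
Augment S→B→D→T: bottleneck 1, flow now 18.
No augmenting path remains; maximum flow = 18.
In the residual graph, reachable from S: {S, A}.
Min-cut edges: S→B (11), A→D (7); capacity 11 + 7 = 18.
This cut is saturated, so no flow can exceed 18.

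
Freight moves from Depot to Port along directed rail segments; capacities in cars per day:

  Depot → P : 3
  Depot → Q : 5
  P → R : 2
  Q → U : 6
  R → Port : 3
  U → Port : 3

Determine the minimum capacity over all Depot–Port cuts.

5

Augment Depot→P→R→Port: bottleneck 2, flow now 2.
Augment Depot→Q→U→Port: bottleneck 3, flow now 5.
No augmenting path remains; maximum flow = 5.
By max-flow min-cut, the minimum cut capacity equals the max flow.
In the residual graph, reachable from Depot: {Depot, P, Q, U}.
Min-cut edges: P→R (2), U→Port (3); capacity 2 + 3 = 5.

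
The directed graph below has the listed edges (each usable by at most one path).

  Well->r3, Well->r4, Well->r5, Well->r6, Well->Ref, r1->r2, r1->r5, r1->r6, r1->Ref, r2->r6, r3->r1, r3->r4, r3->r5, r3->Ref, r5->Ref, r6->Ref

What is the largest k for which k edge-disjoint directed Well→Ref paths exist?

4

Assign every edge capacity 1; by Menger, the answer equals the max flow.
Path Well→Ref (+1); total 1.
Path Well→r3→Ref (+1); total 2.
Path Well→r5→Ref (+1); total 3.
Path Well→r6→Ref (+1); total 4.
No residual Well→Ref path; max flow = 4.
Certifying cut of size 4: {Well→Ref, Well→r3, Well→r5, Well→r6}.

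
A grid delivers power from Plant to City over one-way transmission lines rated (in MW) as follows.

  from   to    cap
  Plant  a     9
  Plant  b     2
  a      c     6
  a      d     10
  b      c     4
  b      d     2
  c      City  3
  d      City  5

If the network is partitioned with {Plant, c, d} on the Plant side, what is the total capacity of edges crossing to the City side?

Edges leaving {Plant, c, d}: Plant→a (9), Plant→b (2), c→City (3), d→City (5).
Cut capacity = 9 + 2 + 3 + 5 = 19.

19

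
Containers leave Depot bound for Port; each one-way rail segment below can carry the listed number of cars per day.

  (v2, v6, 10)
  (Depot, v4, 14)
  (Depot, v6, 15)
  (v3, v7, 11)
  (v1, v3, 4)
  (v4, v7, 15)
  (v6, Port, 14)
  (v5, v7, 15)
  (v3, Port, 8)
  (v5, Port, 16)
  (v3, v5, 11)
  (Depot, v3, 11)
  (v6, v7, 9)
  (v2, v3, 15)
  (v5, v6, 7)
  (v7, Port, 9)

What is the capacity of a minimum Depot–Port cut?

Augment Depot→v3→Port: bottleneck 8, flow now 8.
Augment Depot→v6→Port: bottleneck 14, flow now 22.
Augment Depot→v3→v5→Port: bottleneck 3, flow now 25.
Augment Depot→v4→v7→Port: bottleneck 9, flow now 34.
No augmenting path remains; maximum flow = 34.
By max-flow min-cut, the minimum cut capacity equals the max flow.
In the residual graph, reachable from Depot: {Depot, v4, v6, v7}.
Min-cut edges: Depot→v3 (11), v6→Port (14), v7→Port (9); capacity 11 + 14 + 9 = 34.

34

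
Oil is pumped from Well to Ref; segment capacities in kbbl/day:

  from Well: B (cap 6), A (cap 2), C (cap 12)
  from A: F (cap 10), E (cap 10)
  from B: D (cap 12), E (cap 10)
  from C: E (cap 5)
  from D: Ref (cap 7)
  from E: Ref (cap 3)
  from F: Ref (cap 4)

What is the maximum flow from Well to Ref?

Augment Well→A→E→Ref: bottleneck 2, flow now 2.
Augment Well→B→D→Ref: bottleneck 6, flow now 8.
Augment Well→C→E→Ref: bottleneck 1, flow now 9.
Augment Well→C→E→A→F→Ref: bottleneck 2, flow now 11. (uses reverse residual edge)
No augmenting path remains; maximum flow = 11.
In the residual graph, reachable from Well: {Well, C, E}.
Min-cut edges: Well→A (2), Well→B (6), E→Ref (3); capacity 2 + 6 + 3 = 11.
This cut is saturated, so no flow can exceed 11.

11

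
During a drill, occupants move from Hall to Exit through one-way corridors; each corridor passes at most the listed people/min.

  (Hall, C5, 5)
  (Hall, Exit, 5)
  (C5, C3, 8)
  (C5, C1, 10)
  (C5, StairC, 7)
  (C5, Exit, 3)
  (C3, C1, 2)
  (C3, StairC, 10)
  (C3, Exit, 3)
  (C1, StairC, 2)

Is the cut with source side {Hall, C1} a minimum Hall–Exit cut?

Given cut capacity: 5 + 5 + 2 = 12.
Augment Hall→Exit: bottleneck 5, flow now 5.
Augment Hall→C5→Exit: bottleneck 3, flow now 8.
Augment Hall→C5→C3→Exit: bottleneck 2, flow now 10.
No augmenting path remains; maximum flow = 10.
In the residual graph, reachable from Hall: {Hall}.
Min-cut edges: Hall→C5 (5), Hall→Exit (5); capacity 5 + 5 = 10.
Cut capacity 12 exceeds the max flow 10, so it is not minimum.

No — its capacity is 12, but the minimum cut has capacity 10.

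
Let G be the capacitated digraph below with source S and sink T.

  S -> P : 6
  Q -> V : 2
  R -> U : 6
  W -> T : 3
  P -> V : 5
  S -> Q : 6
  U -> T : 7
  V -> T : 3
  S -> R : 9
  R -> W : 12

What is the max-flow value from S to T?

Augment S→P→V→T: bottleneck 3, flow now 3.
Augment S→R→U→T: bottleneck 6, flow now 9.
Augment S→R→W→T: bottleneck 3, flow now 12.
No augmenting path remains; maximum flow = 12.
In the residual graph, reachable from S: {S, P, Q, V}.
Min-cut edges: S→R (9), V→T (3); capacity 9 + 3 = 12.
This cut is saturated, so no flow can exceed 12.

12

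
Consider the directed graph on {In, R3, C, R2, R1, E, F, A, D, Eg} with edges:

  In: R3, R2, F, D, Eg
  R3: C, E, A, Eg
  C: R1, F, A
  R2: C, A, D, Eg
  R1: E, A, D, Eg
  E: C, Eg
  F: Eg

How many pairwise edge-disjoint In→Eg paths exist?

Assign every edge capacity 1; by Menger, the answer equals the max flow.
Path In→Eg (+1); total 1.
Path In→R3→Eg (+1); total 2.
Path In→R2→Eg (+1); total 3.
Path In→F→Eg (+1); total 4.
No residual In→Eg path; max flow = 4.
Certifying cut of size 4: {In→Eg, In→F, In→R2, In→R3}.

4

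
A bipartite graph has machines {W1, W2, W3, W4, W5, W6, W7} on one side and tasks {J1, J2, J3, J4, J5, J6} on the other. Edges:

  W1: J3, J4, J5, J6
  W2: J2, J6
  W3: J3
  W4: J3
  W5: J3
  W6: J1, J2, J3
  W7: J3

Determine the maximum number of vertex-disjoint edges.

4

Unit-capacity flow: source→left, listed edges, right→sink; max matching = max flow.
Augmenting path W1→J3 (+1); matched 1.
Augmenting path W2→J2 (+1); matched 2.
Augmenting path W6→J1 (+1); matched 3.
Augmenting path W3→J3→W1→J4 (+1); matched 4.
No augmenting path remains; maximum matching = 4.
König certificate: {W1, W2, W6, J3} is a vertex cover of size 4 (every listed pair touches it), so no matching can be larger.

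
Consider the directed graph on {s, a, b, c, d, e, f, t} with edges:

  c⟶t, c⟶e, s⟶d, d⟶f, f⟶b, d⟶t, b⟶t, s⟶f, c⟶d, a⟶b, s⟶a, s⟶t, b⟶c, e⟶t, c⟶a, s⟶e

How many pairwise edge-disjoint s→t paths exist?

Assign every edge capacity 1; by Menger, the answer equals the max flow.
Path s→t (+1); total 1.
Path s→d→t (+1); total 2.
Path s→e→t (+1); total 3.
Path s→a→b→t (+1); total 4.
Path s→f→b→c→t (+1); total 5.
No residual s→t path; max flow = 5.
Certifying cut of size 5: {s→a, s→d, s→e, s→f, s→t}.

5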